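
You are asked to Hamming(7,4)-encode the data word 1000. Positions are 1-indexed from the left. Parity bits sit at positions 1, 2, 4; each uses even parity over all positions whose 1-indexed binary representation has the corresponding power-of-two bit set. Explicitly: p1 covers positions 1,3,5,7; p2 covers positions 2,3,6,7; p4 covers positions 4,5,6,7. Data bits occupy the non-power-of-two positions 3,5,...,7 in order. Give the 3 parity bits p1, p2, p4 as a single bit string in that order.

Place data bits at non-power-of-two positions: b3=1, b5=0, b6=0, b7=0.
p1 = XOR of data positions {3,5,7} = 1⊕0⊕0 = 1
p2 = XOR of data positions {3,6,7} = 1⊕0⊕0 = 1
p4 = XOR of data positions {5,6,7} = 0⊕0⊕0 = 0
Parity bits p1,p2,p4 = 110

110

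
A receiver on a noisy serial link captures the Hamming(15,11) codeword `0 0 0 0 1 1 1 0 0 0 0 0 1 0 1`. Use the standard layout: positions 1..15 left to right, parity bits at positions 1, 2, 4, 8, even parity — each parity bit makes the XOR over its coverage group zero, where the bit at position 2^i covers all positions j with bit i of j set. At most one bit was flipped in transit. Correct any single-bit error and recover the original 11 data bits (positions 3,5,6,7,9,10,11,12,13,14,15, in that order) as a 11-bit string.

s1: b1⊕b3⊕b5⊕b7⊕b9⊕b11⊕b13⊕b15 = 0⊕0⊕1⊕1⊕0⊕0⊕1⊕1 = 0
s2: b2⊕b3⊕b6⊕b7⊕b10⊕b11⊕b14⊕b15 = 0⊕0⊕1⊕1⊕0⊕0⊕0⊕1 = 1
s4: b4⊕b5⊕b6⊕b7⊕b12⊕b13⊕b14⊕b15 = 0⊕1⊕1⊕1⊕0⊕1⊕0⊕1 = 1
s8: b8⊕b9⊕b10⊕b11⊕b12⊕b13⊕b14⊕b15 = 0⊕0⊕0⊕0⊕0⊕1⊕0⊕1 = 0
Syndrome (s8...s1) = 0110 → position 6.
Flip bit 6: corrected codeword = 000010100000101
Data bits at positions 3,5,6,7,9,10,11,12,13,14,15: 01010000101

01010000101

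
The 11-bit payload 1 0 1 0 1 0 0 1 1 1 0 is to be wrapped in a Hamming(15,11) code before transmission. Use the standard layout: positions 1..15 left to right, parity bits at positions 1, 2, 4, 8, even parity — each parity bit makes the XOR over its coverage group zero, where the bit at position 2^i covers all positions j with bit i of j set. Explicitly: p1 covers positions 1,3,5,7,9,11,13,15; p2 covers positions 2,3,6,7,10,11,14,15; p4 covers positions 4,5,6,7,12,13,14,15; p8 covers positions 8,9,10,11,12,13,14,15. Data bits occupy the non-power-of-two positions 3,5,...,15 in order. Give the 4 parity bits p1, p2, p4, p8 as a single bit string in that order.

1100

Place data bits at non-power-of-two positions: b3=1, b5=0, b6=1, b7=0, b9=1, b10=0, b11=0, b12=1, b13=1, b14=1, b15=0.
p1 = XOR of data positions {3,5,7,9,11,13,15} = 1⊕0⊕0⊕1⊕0⊕1⊕0 = 1
p2 = XOR of data positions {3,6,7,10,11,14,15} = 1⊕1⊕0⊕0⊕0⊕1⊕0 = 1
p4 = XOR of data positions {5,6,7,12,13,14,15} = 0⊕1⊕0⊕1⊕1⊕1⊕0 = 0
p8 = XOR of data positions {9,10,11,12,13,14,15} = 1⊕0⊕0⊕1⊕1⊕1⊕0 = 0
Parity bits p1,p2,p4,p8 = 1100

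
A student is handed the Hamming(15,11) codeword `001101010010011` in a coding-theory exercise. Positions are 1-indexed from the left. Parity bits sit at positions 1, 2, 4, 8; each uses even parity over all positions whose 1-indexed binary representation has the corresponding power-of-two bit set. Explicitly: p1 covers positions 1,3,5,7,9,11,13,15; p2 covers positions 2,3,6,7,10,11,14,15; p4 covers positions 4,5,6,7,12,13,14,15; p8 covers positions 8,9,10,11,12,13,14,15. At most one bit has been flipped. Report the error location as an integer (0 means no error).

s1: b1⊕b3⊕b5⊕b7⊕b9⊕b11⊕b13⊕b15 = 0⊕1⊕0⊕0⊕0⊕1⊕0⊕1 = 1
s2: b2⊕b3⊕b6⊕b7⊕b10⊕b11⊕b14⊕b15 = 0⊕1⊕1⊕0⊕0⊕1⊕1⊕1 = 1
s4: b4⊕b5⊕b6⊕b7⊕b12⊕b13⊕b14⊕b15 = 1⊕0⊕1⊕0⊕0⊕0⊕1⊕1 = 0
s8: b8⊕b9⊕b10⊕b11⊕b12⊕b13⊕b14⊕b15 = 1⊕0⊕0⊕1⊕0⊕0⊕1⊕1 = 0
Syndrome (s8...s1) = 0011 → position 3.

3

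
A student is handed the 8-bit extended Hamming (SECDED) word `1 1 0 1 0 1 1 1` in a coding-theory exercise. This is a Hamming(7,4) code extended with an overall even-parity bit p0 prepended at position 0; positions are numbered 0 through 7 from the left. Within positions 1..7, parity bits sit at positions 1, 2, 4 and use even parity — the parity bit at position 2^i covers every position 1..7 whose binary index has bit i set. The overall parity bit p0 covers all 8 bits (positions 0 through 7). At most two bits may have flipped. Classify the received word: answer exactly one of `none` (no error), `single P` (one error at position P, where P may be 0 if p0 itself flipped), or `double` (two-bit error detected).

double

s1: b1⊕b3⊕b5⊕b7 = 1⊕1⊕1⊕1 = 0
s2: b2⊕b3⊕b6⊕b7 = 0⊕1⊕1⊕1 = 1
s4: b4⊕b5⊕b6⊕b7 = 0⊕1⊕1⊕1 = 1
Syndrome (s4...s1) = 110 → position 6.
Overall parity (XOR of all 8 bits, including p0): 1⊕1⊕0⊕1⊕0⊕1⊕1⊕1 = 0
Overall=0, syndrome position=6 → double-bit error detected (uncorrectable).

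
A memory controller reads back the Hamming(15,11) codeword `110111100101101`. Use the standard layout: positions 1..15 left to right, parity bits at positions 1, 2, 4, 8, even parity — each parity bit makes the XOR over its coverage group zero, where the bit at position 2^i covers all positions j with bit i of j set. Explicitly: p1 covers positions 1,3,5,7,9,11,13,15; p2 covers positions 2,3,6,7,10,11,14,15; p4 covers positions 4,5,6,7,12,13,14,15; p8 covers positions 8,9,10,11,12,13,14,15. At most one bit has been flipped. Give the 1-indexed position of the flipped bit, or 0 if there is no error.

7

s1: b1⊕b3⊕b5⊕b7⊕b9⊕b11⊕b13⊕b15 = 1⊕0⊕1⊕1⊕0⊕0⊕1⊕1 = 1
s2: b2⊕b3⊕b6⊕b7⊕b10⊕b11⊕b14⊕b15 = 1⊕0⊕1⊕1⊕1⊕0⊕0⊕1 = 1
s4: b4⊕b5⊕b6⊕b7⊕b12⊕b13⊕b14⊕b15 = 1⊕1⊕1⊕1⊕1⊕1⊕0⊕1 = 1
s8: b8⊕b9⊕b10⊕b11⊕b12⊕b13⊕b14⊕b15 = 0⊕0⊕1⊕0⊕1⊕1⊕0⊕1 = 0
Syndrome (s8...s1) = 0111 → position 7.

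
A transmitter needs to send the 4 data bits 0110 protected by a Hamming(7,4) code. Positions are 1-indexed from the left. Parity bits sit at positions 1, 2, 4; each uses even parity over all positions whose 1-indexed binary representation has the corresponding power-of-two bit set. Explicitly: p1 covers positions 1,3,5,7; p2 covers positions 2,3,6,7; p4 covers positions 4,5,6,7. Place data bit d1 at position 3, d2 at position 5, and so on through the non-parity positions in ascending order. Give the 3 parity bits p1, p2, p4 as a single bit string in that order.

Place data bits at non-power-of-two positions: b3=0, b5=1, b6=1, b7=0.
p1 = XOR of data positions {3,5,7} = 0⊕1⊕0 = 1
p2 = XOR of data positions {3,6,7} = 0⊕1⊕0 = 1
p4 = XOR of data positions {5,6,7} = 1⊕1⊕0 = 0
Parity bits p1,p2,p4 = 110

110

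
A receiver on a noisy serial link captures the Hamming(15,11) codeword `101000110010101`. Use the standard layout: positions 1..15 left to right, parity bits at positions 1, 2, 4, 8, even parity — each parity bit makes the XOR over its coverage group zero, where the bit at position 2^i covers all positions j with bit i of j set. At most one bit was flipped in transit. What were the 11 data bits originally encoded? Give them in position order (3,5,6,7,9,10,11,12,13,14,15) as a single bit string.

10010010101

s1: b1⊕b3⊕b5⊕b7⊕b9⊕b11⊕b13⊕b15 = 1⊕1⊕0⊕1⊕0⊕1⊕1⊕1 = 0
s2: b2⊕b3⊕b6⊕b7⊕b10⊕b11⊕b14⊕b15 = 0⊕1⊕0⊕1⊕0⊕1⊕0⊕1 = 0
s4: b4⊕b5⊕b6⊕b7⊕b12⊕b13⊕b14⊕b15 = 0⊕0⊕0⊕1⊕0⊕1⊕0⊕1 = 1
s8: b8⊕b9⊕b10⊕b11⊕b12⊕b13⊕b14⊕b15 = 1⊕0⊕0⊕1⊕0⊕1⊕0⊕1 = 0
Syndrome (s8...s1) = 0100 → position 4.
Flip bit 4: corrected codeword = 101100110010101
Data bits at positions 3,5,6,7,9,10,11,12,13,14,15: 10010010101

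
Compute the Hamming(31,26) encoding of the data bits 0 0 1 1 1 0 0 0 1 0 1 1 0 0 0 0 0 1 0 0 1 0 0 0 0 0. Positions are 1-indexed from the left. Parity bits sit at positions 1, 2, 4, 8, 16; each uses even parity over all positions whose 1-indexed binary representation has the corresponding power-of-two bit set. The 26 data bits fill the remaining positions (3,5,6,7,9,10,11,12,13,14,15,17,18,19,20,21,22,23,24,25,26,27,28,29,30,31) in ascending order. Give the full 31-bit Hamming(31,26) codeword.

Place data bits at non-power-of-two positions: b3=0, b5=0, b6=1, b7=1, b9=1, b10=0, b11=0, b12=0, b13=1, b14=0, b15=1, b17=1, b18=0, b19=0, b20=0, b21=0, b22=0, b23=1, b24=0, b25=0, b26=1, b27=0, b28=0, b29=0, b30=0, b31=0.
p1 = XOR of data positions {3,5,7,9,11,13,15,17,19,21,23,25,27,29,31} = 0⊕0⊕1⊕1⊕0⊕1⊕1⊕1⊕0⊕0⊕1⊕0⊕0⊕0⊕0 = 0
p2 = XOR of data positions {3,6,7,10,11,14,15,18,19,22,23,26,27,30,31} = 0⊕1⊕1⊕0⊕0⊕0⊕1⊕0⊕0⊕0⊕1⊕1⊕0⊕0⊕0 = 1
p4 = XOR of data positions {5,6,7,12,13,14,15,20,21,22,23,28,29,30,31} = 0⊕1⊕1⊕0⊕1⊕0⊕1⊕0⊕0⊕0⊕1⊕0⊕0⊕0⊕0 = 1
p8 = XOR of data positions {9,10,11,12,13,14,15,24,25,26,27,28,29,30,31} = 1⊕0⊕0⊕0⊕1⊕0⊕1⊕0⊕0⊕1⊕0⊕0⊕0⊕0⊕0 = 0
p16 = XOR of data positions {17,18,19,20,21,22,23,24,25,26,27,28,29,30,31} = 1⊕0⊕0⊕0⊕0⊕0⊕1⊕0⊕0⊕1⊕0⊕0⊕0⊕0⊕0 = 1
Codeword b1..b31 = 0101011010001011100000100100000

0101011010001011100000100100000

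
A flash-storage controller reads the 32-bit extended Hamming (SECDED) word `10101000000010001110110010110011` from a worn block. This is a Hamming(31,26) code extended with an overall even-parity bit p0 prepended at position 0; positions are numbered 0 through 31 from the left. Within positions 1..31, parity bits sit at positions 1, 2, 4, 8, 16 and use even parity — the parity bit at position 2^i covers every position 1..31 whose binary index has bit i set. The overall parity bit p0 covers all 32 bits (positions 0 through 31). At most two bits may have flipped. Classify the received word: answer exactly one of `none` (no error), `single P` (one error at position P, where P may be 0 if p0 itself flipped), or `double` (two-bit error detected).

none

s1: b1⊕b3⊕b5⊕b7⊕b9⊕b11⊕b13⊕b15⊕b17⊕b19⊕b21⊕b23⊕b25⊕b27⊕b29⊕b31 = 0⊕0⊕0⊕0⊕0⊕0⊕0⊕0⊕1⊕0⊕1⊕0⊕0⊕1⊕0⊕1 = 0
s2: b2⊕b3⊕b6⊕b7⊕b10⊕b11⊕b14⊕b15⊕b18⊕b19⊕b22⊕b23⊕b26⊕b27⊕b30⊕b31 = 1⊕0⊕0⊕0⊕0⊕0⊕0⊕0⊕1⊕0⊕0⊕0⊕1⊕1⊕1⊕1 = 0
s4: b4⊕b5⊕b6⊕b7⊕b12⊕b13⊕b14⊕b15⊕b20⊕b21⊕b22⊕b23⊕b28⊕b29⊕b30⊕b31 = 1⊕0⊕0⊕0⊕1⊕0⊕0⊕0⊕1⊕1⊕0⊕0⊕0⊕0⊕1⊕1 = 0
s8: b8⊕b9⊕b10⊕b11⊕b12⊕b13⊕b14⊕b15⊕b24⊕b25⊕b26⊕b27⊕b28⊕b29⊕b30⊕b31 = 0⊕0⊕0⊕0⊕1⊕0⊕0⊕0⊕1⊕0⊕1⊕1⊕0⊕0⊕1⊕1 = 0
s16: b16⊕b17⊕b18⊕b19⊕b20⊕b21⊕b22⊕b23⊕b24⊕b25⊕b26⊕b27⊕b28⊕b29⊕b30⊕b31 = 1⊕1⊕1⊕0⊕1⊕1⊕0⊕0⊕1⊕0⊕1⊕1⊕0⊕0⊕1⊕1 = 0
Syndrome (s16...s1) = 00000 → position 0 (no error).
Overall parity (XOR of all 32 bits, including p0): 1⊕0⊕1⊕0⊕1⊕0⊕0⊕0⊕0⊕0⊕0⊕0⊕1⊕0⊕0⊕0⊕1⊕1⊕1⊕0⊕1⊕1⊕0⊕0⊕1⊕0⊕1⊕1⊕0⊕0⊕1⊕1 = 0
Overall=0, syndrome position=0 → no error.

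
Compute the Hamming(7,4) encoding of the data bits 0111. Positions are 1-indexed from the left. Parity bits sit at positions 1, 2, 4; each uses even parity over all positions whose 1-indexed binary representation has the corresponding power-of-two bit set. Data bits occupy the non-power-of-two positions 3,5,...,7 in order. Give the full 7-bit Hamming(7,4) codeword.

Place data bits at non-power-of-two positions: b3=0, b5=1, b6=1, b7=1.
p1 = XOR of data positions {3,5,7} = 0⊕1⊕1 = 0
p2 = XOR of data positions {3,6,7} = 0⊕1⊕1 = 0
p4 = XOR of data positions {5,6,7} = 1⊕1⊕1 = 1
Codeword b1..b7 = 0001111

0001111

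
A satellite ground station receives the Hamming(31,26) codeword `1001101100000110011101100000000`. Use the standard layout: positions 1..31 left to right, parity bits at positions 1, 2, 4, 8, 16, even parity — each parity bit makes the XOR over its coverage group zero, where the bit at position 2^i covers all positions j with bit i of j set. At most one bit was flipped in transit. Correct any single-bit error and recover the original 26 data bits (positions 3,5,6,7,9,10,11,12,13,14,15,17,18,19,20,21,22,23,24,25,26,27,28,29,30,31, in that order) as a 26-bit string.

s1: b1⊕b3⊕b5⊕b7⊕b9⊕b11⊕b13⊕b15⊕b17⊕b19⊕b21⊕b23⊕b25⊕b27⊕b29⊕b31 = 1⊕0⊕1⊕1⊕0⊕0⊕0⊕1⊕0⊕1⊕0⊕1⊕0⊕0⊕0⊕0 = 0
s2: b2⊕b3⊕b6⊕b7⊕b10⊕b11⊕b14⊕b15⊕b18⊕b19⊕b22⊕b23⊕b26⊕b27⊕b30⊕b31 = 0⊕0⊕0⊕1⊕0⊕0⊕1⊕1⊕1⊕1⊕1⊕1⊕0⊕0⊕0⊕0 = 1
s4: b4⊕b5⊕b6⊕b7⊕b12⊕b13⊕b14⊕b15⊕b20⊕b21⊕b22⊕b23⊕b28⊕b29⊕b30⊕b31 = 1⊕1⊕0⊕1⊕0⊕0⊕1⊕1⊕1⊕0⊕1⊕1⊕0⊕0⊕0⊕0 = 0
s8: b8⊕b9⊕b10⊕b11⊕b12⊕b13⊕b14⊕b15⊕b24⊕b25⊕b26⊕b27⊕b28⊕b29⊕b30⊕b31 = 1⊕0⊕0⊕0⊕0⊕0⊕1⊕1⊕0⊕0⊕0⊕0⊕0⊕0⊕0⊕0 = 1
s16: b16⊕b17⊕b18⊕b19⊕b20⊕b21⊕b22⊕b23⊕b24⊕b25⊕b26⊕b27⊕b28⊕b29⊕b30⊕b31 = 0⊕0⊕1⊕1⊕1⊕0⊕1⊕1⊕0⊕0⊕0⊕0⊕0⊕0⊕0⊕0 = 1
Syndrome (s16...s1) = 11010 → position 26.
Flip bit 26: corrected codeword = 1001101100000110011101100100000
Data bits at positions 3,5,6,7,9,10,11,12,13,14,15,17,18,19,20,21,22,23,24,25,26,27,28,29,30,31: 01010000011011101100100000

01010000011011101100100000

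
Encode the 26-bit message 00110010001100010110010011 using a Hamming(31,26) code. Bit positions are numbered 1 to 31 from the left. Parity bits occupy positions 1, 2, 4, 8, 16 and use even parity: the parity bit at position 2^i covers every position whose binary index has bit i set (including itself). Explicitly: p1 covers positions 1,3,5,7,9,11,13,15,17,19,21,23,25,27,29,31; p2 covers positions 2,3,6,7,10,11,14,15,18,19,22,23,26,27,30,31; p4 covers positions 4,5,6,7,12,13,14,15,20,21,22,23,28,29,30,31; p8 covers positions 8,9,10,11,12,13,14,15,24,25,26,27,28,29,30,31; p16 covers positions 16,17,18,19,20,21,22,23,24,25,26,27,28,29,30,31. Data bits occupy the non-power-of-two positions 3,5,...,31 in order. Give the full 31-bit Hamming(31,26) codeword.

0001011000100011100010110010011

Place data bits at non-power-of-two positions: b3=0, b5=0, b6=1, b7=1, b9=0, b10=0, b11=1, b12=0, b13=0, b14=0, b15=1, b17=1, b18=0, b19=0, b20=0, b21=1, b22=0, b23=1, b24=1, b25=0, b26=0, b27=1, b28=0, b29=0, b30=1, b31=1.
p1 = XOR of data positions {3,5,7,9,11,13,15,17,19,21,23,25,27,29,31} = 0⊕0⊕1⊕0⊕1⊕0⊕1⊕1⊕0⊕1⊕1⊕0⊕1⊕0⊕1 = 0
p2 = XOR of data positions {3,6,7,10,11,14,15,18,19,22,23,26,27,30,31} = 0⊕1⊕1⊕0⊕1⊕0⊕1⊕0⊕0⊕0⊕1⊕0⊕1⊕1⊕1 = 0
p4 = XOR of data positions {5,6,7,12,13,14,15,20,21,22,23,28,29,30,31} = 0⊕1⊕1⊕0⊕0⊕0⊕1⊕0⊕1⊕0⊕1⊕0⊕0⊕1⊕1 = 1
p8 = XOR of data positions {9,10,11,12,13,14,15,24,25,26,27,28,29,30,31} = 0⊕0⊕1⊕0⊕0⊕0⊕1⊕1⊕0⊕0⊕1⊕0⊕0⊕1⊕1 = 0
p16 = XOR of data positions {17,18,19,20,21,22,23,24,25,26,27,28,29,30,31} = 1⊕0⊕0⊕0⊕1⊕0⊕1⊕1⊕0⊕0⊕1⊕0⊕0⊕1⊕1 = 1
Codeword b1..b31 = 0001011000100011100010110010011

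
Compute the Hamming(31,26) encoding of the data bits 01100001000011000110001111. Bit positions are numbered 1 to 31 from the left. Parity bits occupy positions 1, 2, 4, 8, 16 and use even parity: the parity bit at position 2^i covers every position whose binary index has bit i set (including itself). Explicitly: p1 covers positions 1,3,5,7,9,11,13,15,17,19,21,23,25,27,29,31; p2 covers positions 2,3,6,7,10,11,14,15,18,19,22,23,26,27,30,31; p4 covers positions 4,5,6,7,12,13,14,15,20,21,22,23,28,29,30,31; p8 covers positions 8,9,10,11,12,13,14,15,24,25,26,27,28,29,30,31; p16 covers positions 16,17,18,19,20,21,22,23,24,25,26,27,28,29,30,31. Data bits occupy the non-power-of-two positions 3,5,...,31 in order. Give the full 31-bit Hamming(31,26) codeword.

Place data bits at non-power-of-two positions: b3=0, b5=1, b6=1, b7=0, b9=0, b10=0, b11=0, b12=1, b13=0, b14=0, b15=0, b17=0, b18=1, b19=1, b20=0, b21=0, b22=0, b23=1, b24=1, b25=0, b26=0, b27=0, b28=1, b29=1, b30=1, b31=1.
p1 = XOR of data positions {3,5,7,9,11,13,15,17,19,21,23,25,27,29,31} = 0⊕1⊕0⊕0⊕0⊕0⊕0⊕0⊕1⊕0⊕1⊕0⊕0⊕1⊕1 = 1
p2 = XOR of data positions {3,6,7,10,11,14,15,18,19,22,23,26,27,30,31} = 0⊕1⊕0⊕0⊕0⊕0⊕0⊕1⊕1⊕0⊕1⊕0⊕0⊕1⊕1 = 0
p4 = XOR of data positions {5,6,7,12,13,14,15,20,21,22,23,28,29,30,31} = 1⊕1⊕0⊕1⊕0⊕0⊕0⊕0⊕0⊕0⊕1⊕1⊕1⊕1⊕1 = 0
p8 = XOR of data positions {9,10,11,12,13,14,15,24,25,26,27,28,29,30,31} = 0⊕0⊕0⊕1⊕0⊕0⊕0⊕1⊕0⊕0⊕0⊕1⊕1⊕1⊕1 = 0
p16 = XOR of data positions {17,18,19,20,21,22,23,24,25,26,27,28,29,30,31} = 0⊕1⊕1⊕0⊕0⊕0⊕1⊕1⊕0⊕0⊕0⊕1⊕1⊕1⊕1 = 0
Codeword b1..b31 = 1000110000010000011000110001111

1000110000010000011000110001111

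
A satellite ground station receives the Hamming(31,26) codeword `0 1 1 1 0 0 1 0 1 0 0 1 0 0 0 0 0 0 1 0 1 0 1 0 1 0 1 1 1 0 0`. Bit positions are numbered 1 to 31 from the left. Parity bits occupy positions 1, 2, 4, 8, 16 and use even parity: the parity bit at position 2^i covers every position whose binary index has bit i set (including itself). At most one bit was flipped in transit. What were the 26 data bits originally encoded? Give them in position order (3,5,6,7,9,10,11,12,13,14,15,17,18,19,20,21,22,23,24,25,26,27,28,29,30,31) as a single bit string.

10011001000001000101011100

s1: b1⊕b3⊕b5⊕b7⊕b9⊕b11⊕b13⊕b15⊕b17⊕b19⊕b21⊕b23⊕b25⊕b27⊕b29⊕b31 = 0⊕1⊕0⊕1⊕1⊕0⊕0⊕0⊕0⊕1⊕1⊕1⊕1⊕1⊕1⊕0 = 1
s2: b2⊕b3⊕b6⊕b7⊕b10⊕b11⊕b14⊕b15⊕b18⊕b19⊕b22⊕b23⊕b26⊕b27⊕b30⊕b31 = 1⊕1⊕0⊕1⊕0⊕0⊕0⊕0⊕0⊕1⊕0⊕1⊕0⊕1⊕0⊕0 = 0
s4: b4⊕b5⊕b6⊕b7⊕b12⊕b13⊕b14⊕b15⊕b20⊕b21⊕b22⊕b23⊕b28⊕b29⊕b30⊕b31 = 1⊕0⊕0⊕1⊕1⊕0⊕0⊕0⊕0⊕1⊕0⊕1⊕1⊕1⊕0⊕0 = 1
s8: b8⊕b9⊕b10⊕b11⊕b12⊕b13⊕b14⊕b15⊕b24⊕b25⊕b26⊕b27⊕b28⊕b29⊕b30⊕b31 = 0⊕1⊕0⊕0⊕1⊕0⊕0⊕0⊕0⊕1⊕0⊕1⊕1⊕1⊕0⊕0 = 0
s16: b16⊕b17⊕b18⊕b19⊕b20⊕b21⊕b22⊕b23⊕b24⊕b25⊕b26⊕b27⊕b28⊕b29⊕b30⊕b31 = 0⊕0⊕0⊕1⊕0⊕1⊕0⊕1⊕0⊕1⊕0⊕1⊕1⊕1⊕0⊕0 = 1
Syndrome (s16...s1) = 10101 → position 21.
Flip bit 21: corrected codeword = 0111001010010000001000101011100
Data bits at positions 3,5,6,7,9,10,11,12,13,14,15,17,18,19,20,21,22,23,24,25,26,27,28,29,30,31: 10011001000001000101011100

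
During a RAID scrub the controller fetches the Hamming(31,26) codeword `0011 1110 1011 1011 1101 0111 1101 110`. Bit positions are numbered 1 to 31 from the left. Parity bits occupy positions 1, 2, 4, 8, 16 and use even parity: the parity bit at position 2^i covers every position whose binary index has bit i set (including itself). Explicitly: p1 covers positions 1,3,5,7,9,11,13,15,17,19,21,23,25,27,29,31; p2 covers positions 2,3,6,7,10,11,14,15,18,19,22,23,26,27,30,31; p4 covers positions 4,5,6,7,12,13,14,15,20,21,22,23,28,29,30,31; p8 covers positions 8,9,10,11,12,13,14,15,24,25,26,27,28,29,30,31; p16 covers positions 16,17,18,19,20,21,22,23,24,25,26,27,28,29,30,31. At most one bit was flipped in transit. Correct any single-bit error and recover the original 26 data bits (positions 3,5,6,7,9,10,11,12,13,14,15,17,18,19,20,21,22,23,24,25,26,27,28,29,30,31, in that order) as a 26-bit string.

s1: b1⊕b3⊕b5⊕b7⊕b9⊕b11⊕b13⊕b15⊕b17⊕b19⊕b21⊕b23⊕b25⊕b27⊕b29⊕b31 = 0⊕1⊕1⊕1⊕1⊕1⊕1⊕1⊕1⊕0⊕0⊕1⊕1⊕0⊕1⊕0 = 1
s2: b2⊕b3⊕b6⊕b7⊕b10⊕b11⊕b14⊕b15⊕b18⊕b19⊕b22⊕b23⊕b26⊕b27⊕b30⊕b31 = 0⊕1⊕1⊕1⊕0⊕1⊕0⊕1⊕1⊕0⊕1⊕1⊕1⊕0⊕1⊕0 = 0
s4: b4⊕b5⊕b6⊕b7⊕b12⊕b13⊕b14⊕b15⊕b20⊕b21⊕b22⊕b23⊕b28⊕b29⊕b30⊕b31 = 1⊕1⊕1⊕1⊕1⊕1⊕0⊕1⊕1⊕0⊕1⊕1⊕1⊕1⊕1⊕0 = 1
s8: b8⊕b9⊕b10⊕b11⊕b12⊕b13⊕b14⊕b15⊕b24⊕b25⊕b26⊕b27⊕b28⊕b29⊕b30⊕b31 = 0⊕1⊕0⊕1⊕1⊕1⊕0⊕1⊕1⊕1⊕1⊕0⊕1⊕1⊕1⊕0 = 1
s16: b16⊕b17⊕b18⊕b19⊕b20⊕b21⊕b22⊕b23⊕b24⊕b25⊕b26⊕b27⊕b28⊕b29⊕b30⊕b31 = 1⊕1⊕1⊕0⊕1⊕0⊕1⊕1⊕1⊕1⊕1⊕0⊕1⊕1⊕1⊕0 = 0
Syndrome (s16...s1) = 01101 → position 13.
Flip bit 13: corrected codeword = 0011111010110011110101111101110
Data bits at positions 3,5,6,7,9,10,11,12,13,14,15,17,18,19,20,21,22,23,24,25,26,27,28,29,30,31: 11111011001110101111101110

11111011001110101111101110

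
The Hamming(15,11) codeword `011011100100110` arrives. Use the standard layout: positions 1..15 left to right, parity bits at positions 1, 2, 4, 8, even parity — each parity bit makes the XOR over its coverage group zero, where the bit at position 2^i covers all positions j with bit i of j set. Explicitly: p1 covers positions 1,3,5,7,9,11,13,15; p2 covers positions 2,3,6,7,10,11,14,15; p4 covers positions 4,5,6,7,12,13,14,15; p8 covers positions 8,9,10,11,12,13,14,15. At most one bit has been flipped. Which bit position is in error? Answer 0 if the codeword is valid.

12

s1: b1⊕b3⊕b5⊕b7⊕b9⊕b11⊕b13⊕b15 = 0⊕1⊕1⊕1⊕0⊕0⊕1⊕0 = 0
s2: b2⊕b3⊕b6⊕b7⊕b10⊕b11⊕b14⊕b15 = 1⊕1⊕1⊕1⊕1⊕0⊕1⊕0 = 0
s4: b4⊕b5⊕b6⊕b7⊕b12⊕b13⊕b14⊕b15 = 0⊕1⊕1⊕1⊕0⊕1⊕1⊕0 = 1
s8: b8⊕b9⊕b10⊕b11⊕b12⊕b13⊕b14⊕b15 = 0⊕0⊕1⊕0⊕0⊕1⊕1⊕0 = 1
Syndrome (s8...s1) = 1100 → position 12.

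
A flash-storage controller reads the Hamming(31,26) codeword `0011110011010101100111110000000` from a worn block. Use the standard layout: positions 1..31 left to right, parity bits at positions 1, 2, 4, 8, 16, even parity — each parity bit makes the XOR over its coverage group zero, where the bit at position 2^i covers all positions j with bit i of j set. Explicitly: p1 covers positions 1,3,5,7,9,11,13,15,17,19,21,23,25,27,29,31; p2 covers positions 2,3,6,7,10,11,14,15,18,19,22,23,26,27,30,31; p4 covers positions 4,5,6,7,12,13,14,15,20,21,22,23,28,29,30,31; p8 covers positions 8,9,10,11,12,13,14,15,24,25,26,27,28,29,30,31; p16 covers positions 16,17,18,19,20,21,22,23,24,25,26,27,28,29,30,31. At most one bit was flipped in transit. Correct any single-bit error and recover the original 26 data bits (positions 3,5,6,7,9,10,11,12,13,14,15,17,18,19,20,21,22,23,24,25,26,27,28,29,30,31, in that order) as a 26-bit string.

s1: b1⊕b3⊕b5⊕b7⊕b9⊕b11⊕b13⊕b15⊕b17⊕b19⊕b21⊕b23⊕b25⊕b27⊕b29⊕b31 = 0⊕1⊕1⊕0⊕1⊕0⊕0⊕0⊕1⊕0⊕1⊕1⊕0⊕0⊕0⊕0 = 0
s2: b2⊕b3⊕b6⊕b7⊕b10⊕b11⊕b14⊕b15⊕b18⊕b19⊕b22⊕b23⊕b26⊕b27⊕b30⊕b31 = 0⊕1⊕1⊕0⊕1⊕0⊕1⊕0⊕0⊕0⊕1⊕1⊕0⊕0⊕0⊕0 = 0
s4: b4⊕b5⊕b6⊕b7⊕b12⊕b13⊕b14⊕b15⊕b20⊕b21⊕b22⊕b23⊕b28⊕b29⊕b30⊕b31 = 1⊕1⊕1⊕0⊕1⊕0⊕1⊕0⊕1⊕1⊕1⊕1⊕0⊕0⊕0⊕0 = 1
s8: b8⊕b9⊕b10⊕b11⊕b12⊕b13⊕b14⊕b15⊕b24⊕b25⊕b26⊕b27⊕b28⊕b29⊕b30⊕b31 = 0⊕1⊕1⊕0⊕1⊕0⊕1⊕0⊕1⊕0⊕0⊕0⊕0⊕0⊕0⊕0 = 1
s16: b16⊕b17⊕b18⊕b19⊕b20⊕b21⊕b22⊕b23⊕b24⊕b25⊕b26⊕b27⊕b28⊕b29⊕b30⊕b31 = 1⊕1⊕0⊕0⊕1⊕1⊕1⊕1⊕1⊕0⊕0⊕0⊕0⊕0⊕0⊕0 = 1
Syndrome (s16...s1) = 11100 → position 28.
Flip bit 28: corrected codeword = 0011110011010101100111110001000
Data bits at positions 3,5,6,7,9,10,11,12,13,14,15,17,18,19,20,21,22,23,24,25,26,27,28,29,30,31: 11101101010100111110001000

11101101010100111110001000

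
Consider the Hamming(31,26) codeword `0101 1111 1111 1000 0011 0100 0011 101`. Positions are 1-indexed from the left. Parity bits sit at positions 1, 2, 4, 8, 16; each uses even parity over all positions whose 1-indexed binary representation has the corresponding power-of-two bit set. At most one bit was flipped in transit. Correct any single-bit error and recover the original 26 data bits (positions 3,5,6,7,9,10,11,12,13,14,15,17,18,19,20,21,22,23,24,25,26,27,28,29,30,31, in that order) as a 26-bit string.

01111111100001101100011101

s1: b1⊕b3⊕b5⊕b7⊕b9⊕b11⊕b13⊕b15⊕b17⊕b19⊕b21⊕b23⊕b25⊕b27⊕b29⊕b31 = 0⊕0⊕1⊕1⊕1⊕1⊕1⊕0⊕0⊕1⊕0⊕0⊕0⊕1⊕1⊕1 = 1
s2: b2⊕b3⊕b6⊕b7⊕b10⊕b11⊕b14⊕b15⊕b18⊕b19⊕b22⊕b23⊕b26⊕b27⊕b30⊕b31 = 1⊕0⊕1⊕1⊕1⊕1⊕0⊕0⊕0⊕1⊕1⊕0⊕0⊕1⊕0⊕1 = 1
s4: b4⊕b5⊕b6⊕b7⊕b12⊕b13⊕b14⊕b15⊕b20⊕b21⊕b22⊕b23⊕b28⊕b29⊕b30⊕b31 = 1⊕1⊕1⊕1⊕1⊕1⊕0⊕0⊕1⊕0⊕1⊕0⊕1⊕1⊕0⊕1 = 1
s8: b8⊕b9⊕b10⊕b11⊕b12⊕b13⊕b14⊕b15⊕b24⊕b25⊕b26⊕b27⊕b28⊕b29⊕b30⊕b31 = 1⊕1⊕1⊕1⊕1⊕1⊕0⊕0⊕0⊕0⊕0⊕1⊕1⊕1⊕0⊕1 = 0
s16: b16⊕b17⊕b18⊕b19⊕b20⊕b21⊕b22⊕b23⊕b24⊕b25⊕b26⊕b27⊕b28⊕b29⊕b30⊕b31 = 0⊕0⊕0⊕1⊕1⊕0⊕1⊕0⊕0⊕0⊕0⊕1⊕1⊕1⊕0⊕1 = 1
Syndrome (s16...s1) = 10111 → position 23.
Flip bit 23: corrected codeword = 0101111111111000001101100011101
Data bits at positions 3,5,6,7,9,10,11,12,13,14,15,17,18,19,20,21,22,23,24,25,26,27,28,29,30,31: 01111111100001101100011101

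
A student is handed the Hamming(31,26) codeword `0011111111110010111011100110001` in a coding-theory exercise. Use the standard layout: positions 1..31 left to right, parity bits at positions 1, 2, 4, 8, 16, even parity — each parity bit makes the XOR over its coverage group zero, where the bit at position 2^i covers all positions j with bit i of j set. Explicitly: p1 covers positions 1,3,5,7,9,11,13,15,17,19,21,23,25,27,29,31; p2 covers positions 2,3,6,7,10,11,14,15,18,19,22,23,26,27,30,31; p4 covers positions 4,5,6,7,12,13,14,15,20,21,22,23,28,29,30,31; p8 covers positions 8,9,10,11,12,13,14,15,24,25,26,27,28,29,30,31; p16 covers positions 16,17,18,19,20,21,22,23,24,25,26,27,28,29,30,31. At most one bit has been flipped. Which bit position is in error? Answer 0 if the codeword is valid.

26

s1: b1⊕b3⊕b5⊕b7⊕b9⊕b11⊕b13⊕b15⊕b17⊕b19⊕b21⊕b23⊕b25⊕b27⊕b29⊕b31 = 0⊕1⊕1⊕1⊕1⊕1⊕0⊕1⊕1⊕1⊕1⊕1⊕0⊕1⊕0⊕1 = 0
s2: b2⊕b3⊕b6⊕b7⊕b10⊕b11⊕b14⊕b15⊕b18⊕b19⊕b22⊕b23⊕b26⊕b27⊕b30⊕b31 = 0⊕1⊕1⊕1⊕1⊕1⊕0⊕1⊕1⊕1⊕1⊕1⊕1⊕1⊕0⊕1 = 1
s4: b4⊕b5⊕b6⊕b7⊕b12⊕b13⊕b14⊕b15⊕b20⊕b21⊕b22⊕b23⊕b28⊕b29⊕b30⊕b31 = 1⊕1⊕1⊕1⊕1⊕0⊕0⊕1⊕0⊕1⊕1⊕1⊕0⊕0⊕0⊕1 = 0
s8: b8⊕b9⊕b10⊕b11⊕b12⊕b13⊕b14⊕b15⊕b24⊕b25⊕b26⊕b27⊕b28⊕b29⊕b30⊕b31 = 1⊕1⊕1⊕1⊕1⊕0⊕0⊕1⊕0⊕0⊕1⊕1⊕0⊕0⊕0⊕1 = 1
s16: b16⊕b17⊕b18⊕b19⊕b20⊕b21⊕b22⊕b23⊕b24⊕b25⊕b26⊕b27⊕b28⊕b29⊕b30⊕b31 = 0⊕1⊕1⊕1⊕0⊕1⊕1⊕1⊕0⊕0⊕1⊕1⊕0⊕0⊕0⊕1 = 1
Syndrome (s16...s1) = 11010 → position 26.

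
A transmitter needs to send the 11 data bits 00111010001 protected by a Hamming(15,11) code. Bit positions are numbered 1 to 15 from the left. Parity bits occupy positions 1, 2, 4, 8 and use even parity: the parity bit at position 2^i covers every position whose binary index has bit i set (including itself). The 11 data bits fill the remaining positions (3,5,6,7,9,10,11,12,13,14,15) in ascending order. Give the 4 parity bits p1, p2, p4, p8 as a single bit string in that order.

Place data bits at non-power-of-two positions: b3=0, b5=0, b6=1, b7=1, b9=1, b10=0, b11=1, b12=0, b13=0, b14=0, b15=1.
p1 = XOR of data positions {3,5,7,9,11,13,15} = 0⊕0⊕1⊕1⊕1⊕0⊕1 = 0
p2 = XOR of data positions {3,6,7,10,11,14,15} = 0⊕1⊕1⊕0⊕1⊕0⊕1 = 0
p4 = XOR of data positions {5,6,7,12,13,14,15} = 0⊕1⊕1⊕0⊕0⊕0⊕1 = 1
p8 = XOR of data positions {9,10,11,12,13,14,15} = 1⊕0⊕1⊕0⊕0⊕0⊕1 = 1
Parity bits p1,p2,p4,p8 = 0011

0011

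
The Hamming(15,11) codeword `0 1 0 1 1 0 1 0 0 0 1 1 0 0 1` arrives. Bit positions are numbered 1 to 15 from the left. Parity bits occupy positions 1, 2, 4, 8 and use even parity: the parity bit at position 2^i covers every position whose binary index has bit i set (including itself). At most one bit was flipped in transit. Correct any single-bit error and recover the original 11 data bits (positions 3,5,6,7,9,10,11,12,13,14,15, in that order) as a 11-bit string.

01010010001

s1: b1⊕b3⊕b5⊕b7⊕b9⊕b11⊕b13⊕b15 = 0⊕0⊕1⊕1⊕0⊕1⊕0⊕1 = 0
s2: b2⊕b3⊕b6⊕b7⊕b10⊕b11⊕b14⊕b15 = 1⊕0⊕0⊕1⊕0⊕1⊕0⊕1 = 0
s4: b4⊕b5⊕b6⊕b7⊕b12⊕b13⊕b14⊕b15 = 1⊕1⊕0⊕1⊕1⊕0⊕0⊕1 = 1
s8: b8⊕b9⊕b10⊕b11⊕b12⊕b13⊕b14⊕b15 = 0⊕0⊕0⊕1⊕1⊕0⊕0⊕1 = 1
Syndrome (s8...s1) = 1100 → position 12.
Flip bit 12: corrected codeword = 010110100010001
Data bits at positions 3,5,6,7,9,10,11,12,13,14,15: 01010010001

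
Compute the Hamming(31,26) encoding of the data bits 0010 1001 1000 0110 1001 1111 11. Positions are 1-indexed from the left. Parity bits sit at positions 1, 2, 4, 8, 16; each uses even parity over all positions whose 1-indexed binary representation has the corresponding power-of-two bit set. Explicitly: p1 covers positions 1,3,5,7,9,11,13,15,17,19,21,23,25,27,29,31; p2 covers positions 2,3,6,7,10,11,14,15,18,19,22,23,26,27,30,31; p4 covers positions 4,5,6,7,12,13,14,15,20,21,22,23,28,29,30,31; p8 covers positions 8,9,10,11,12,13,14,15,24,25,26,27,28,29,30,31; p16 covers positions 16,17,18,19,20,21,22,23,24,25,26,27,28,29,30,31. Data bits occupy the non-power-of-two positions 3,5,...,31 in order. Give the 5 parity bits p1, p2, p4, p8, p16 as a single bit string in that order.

Place data bits at non-power-of-two positions: b3=0, b5=0, b6=1, b7=0, b9=1, b10=0, b11=0, b12=1, b13=1, b14=0, b15=0, b17=0, b18=0, b19=1, b20=1, b21=0, b22=1, b23=0, b24=0, b25=1, b26=1, b27=1, b28=1, b29=1, b30=1, b31=1.
p1 = XOR of data positions {3,5,7,9,11,13,15,17,19,21,23,25,27,29,31} = 0⊕0⊕0⊕1⊕0⊕1⊕0⊕0⊕1⊕0⊕0⊕1⊕1⊕1⊕1 = 1
p2 = XOR of data positions {3,6,7,10,11,14,15,18,19,22,23,26,27,30,31} = 0⊕1⊕0⊕0⊕0⊕0⊕0⊕0⊕1⊕1⊕0⊕1⊕1⊕1⊕1 = 1
p4 = XOR of data positions {5,6,7,12,13,14,15,20,21,22,23,28,29,30,31} = 0⊕1⊕0⊕1⊕1⊕0⊕0⊕1⊕0⊕1⊕0⊕1⊕1⊕1⊕1 = 1
p8 = XOR of data positions {9,10,11,12,13,14,15,24,25,26,27,28,29,30,31} = 1⊕0⊕0⊕1⊕1⊕0⊕0⊕0⊕1⊕1⊕1⊕1⊕1⊕1⊕1 = 0
p16 = XOR of data positions {17,18,19,20,21,22,23,24,25,26,27,28,29,30,31} = 0⊕0⊕1⊕1⊕0⊕1⊕0⊕0⊕1⊕1⊕1⊕1⊕1⊕1⊕1 = 0
Parity bits p1,p2,p4,p8,p16 = 11100

11100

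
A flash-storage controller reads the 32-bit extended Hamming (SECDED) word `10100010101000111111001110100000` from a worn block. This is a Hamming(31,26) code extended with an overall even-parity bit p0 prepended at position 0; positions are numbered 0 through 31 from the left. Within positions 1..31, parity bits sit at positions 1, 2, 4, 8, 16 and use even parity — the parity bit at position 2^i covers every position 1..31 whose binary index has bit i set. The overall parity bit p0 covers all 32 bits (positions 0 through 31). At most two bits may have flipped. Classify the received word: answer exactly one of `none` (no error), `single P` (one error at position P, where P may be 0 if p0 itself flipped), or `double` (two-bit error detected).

single 4

s1: b1⊕b3⊕b5⊕b7⊕b9⊕b11⊕b13⊕b15⊕b17⊕b19⊕b21⊕b23⊕b25⊕b27⊕b29⊕b31 = 0⊕0⊕0⊕0⊕0⊕0⊕0⊕1⊕1⊕1⊕0⊕1⊕0⊕0⊕0⊕0 = 0
s2: b2⊕b3⊕b6⊕b7⊕b10⊕b11⊕b14⊕b15⊕b18⊕b19⊕b22⊕b23⊕b26⊕b27⊕b30⊕b31 = 1⊕0⊕1⊕0⊕1⊕0⊕1⊕1⊕1⊕1⊕1⊕1⊕1⊕0⊕0⊕0 = 0
s4: b4⊕b5⊕b6⊕b7⊕b12⊕b13⊕b14⊕b15⊕b20⊕b21⊕b22⊕b23⊕b28⊕b29⊕b30⊕b31 = 0⊕0⊕1⊕0⊕0⊕0⊕1⊕1⊕0⊕0⊕1⊕1⊕0⊕0⊕0⊕0 = 1
s8: b8⊕b9⊕b10⊕b11⊕b12⊕b13⊕b14⊕b15⊕b24⊕b25⊕b26⊕b27⊕b28⊕b29⊕b30⊕b31 = 1⊕0⊕1⊕0⊕0⊕0⊕1⊕1⊕1⊕0⊕1⊕0⊕0⊕0⊕0⊕0 = 0
s16: b16⊕b17⊕b18⊕b19⊕b20⊕b21⊕b22⊕b23⊕b24⊕b25⊕b26⊕b27⊕b28⊕b29⊕b30⊕b31 = 1⊕1⊕1⊕1⊕0⊕0⊕1⊕1⊕1⊕0⊕1⊕0⊕0⊕0⊕0⊕0 = 0
Syndrome (s16...s1) = 00100 → position 4.
Overall parity (XOR of all 32 bits, including p0): 1⊕0⊕1⊕0⊕0⊕0⊕1⊕0⊕1⊕0⊕1⊕0⊕0⊕0⊕1⊕1⊕1⊕1⊕1⊕1⊕0⊕0⊕1⊕1⊕1⊕0⊕1⊕0⊕0⊕0⊕0⊕0 = 1
Overall=1, syndrome position=4 → single-bit error at position 4.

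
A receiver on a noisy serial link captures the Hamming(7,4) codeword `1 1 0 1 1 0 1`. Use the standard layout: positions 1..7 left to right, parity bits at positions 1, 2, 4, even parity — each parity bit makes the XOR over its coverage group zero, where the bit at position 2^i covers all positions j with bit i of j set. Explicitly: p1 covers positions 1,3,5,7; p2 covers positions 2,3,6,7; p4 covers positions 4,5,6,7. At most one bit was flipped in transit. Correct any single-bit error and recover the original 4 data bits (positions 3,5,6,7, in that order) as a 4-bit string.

s1: b1⊕b3⊕b5⊕b7 = 1⊕0⊕1⊕1 = 1
s2: b2⊕b3⊕b6⊕b7 = 1⊕0⊕0⊕1 = 0
s4: b4⊕b5⊕b6⊕b7 = 1⊕1⊕0⊕1 = 1
Syndrome (s4...s1) = 101 → position 5.
Flip bit 5: corrected codeword = 1101001
Data bits at positions 3,5,6,7: 0001

0001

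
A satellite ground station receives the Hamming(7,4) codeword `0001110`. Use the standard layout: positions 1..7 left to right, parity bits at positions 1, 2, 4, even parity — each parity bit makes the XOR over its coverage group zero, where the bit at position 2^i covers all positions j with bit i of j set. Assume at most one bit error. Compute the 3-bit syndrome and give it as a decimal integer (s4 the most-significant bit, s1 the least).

s1: b1⊕b3⊕b5⊕b7 = 0⊕0⊕1⊕0 = 1
s2: b2⊕b3⊕b6⊕b7 = 0⊕0⊕1⊕0 = 1
s4: b4⊕b5⊕b6⊕b7 = 1⊕1⊕1⊕0 = 1
Syndrome (s4...s1) = 111 → position 7.

7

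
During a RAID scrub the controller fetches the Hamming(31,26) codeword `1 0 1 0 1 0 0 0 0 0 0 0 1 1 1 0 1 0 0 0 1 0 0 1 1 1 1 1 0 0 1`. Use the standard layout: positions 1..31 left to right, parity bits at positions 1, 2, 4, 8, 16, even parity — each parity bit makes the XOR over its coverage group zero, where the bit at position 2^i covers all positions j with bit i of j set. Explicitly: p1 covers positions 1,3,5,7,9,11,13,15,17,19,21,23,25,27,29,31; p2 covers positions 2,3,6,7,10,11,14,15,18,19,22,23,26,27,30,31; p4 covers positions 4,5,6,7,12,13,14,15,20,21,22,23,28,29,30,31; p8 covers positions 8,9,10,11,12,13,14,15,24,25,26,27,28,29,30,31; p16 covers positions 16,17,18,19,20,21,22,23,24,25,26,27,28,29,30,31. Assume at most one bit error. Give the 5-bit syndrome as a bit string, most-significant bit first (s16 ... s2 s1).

s1: b1⊕b3⊕b5⊕b7⊕b9⊕b11⊕b13⊕b15⊕b17⊕b19⊕b21⊕b23⊕b25⊕b27⊕b29⊕b31 = 1⊕1⊕1⊕0⊕0⊕0⊕1⊕1⊕1⊕0⊕1⊕0⊕1⊕1⊕0⊕1 = 0
s2: b2⊕b3⊕b6⊕b7⊕b10⊕b11⊕b14⊕b15⊕b18⊕b19⊕b22⊕b23⊕b26⊕b27⊕b30⊕b31 = 0⊕1⊕0⊕0⊕0⊕0⊕1⊕1⊕0⊕0⊕0⊕0⊕1⊕1⊕0⊕1 = 0
s4: b4⊕b5⊕b6⊕b7⊕b12⊕b13⊕b14⊕b15⊕b20⊕b21⊕b22⊕b23⊕b28⊕b29⊕b30⊕b31 = 0⊕1⊕0⊕0⊕0⊕1⊕1⊕1⊕0⊕1⊕0⊕0⊕1⊕0⊕0⊕1 = 1
s8: b8⊕b9⊕b10⊕b11⊕b12⊕b13⊕b14⊕b15⊕b24⊕b25⊕b26⊕b27⊕b28⊕b29⊕b30⊕b31 = 0⊕0⊕0⊕0⊕0⊕1⊕1⊕1⊕1⊕1⊕1⊕1⊕1⊕0⊕0⊕1 = 1
s16: b16⊕b17⊕b18⊕b19⊕b20⊕b21⊕b22⊕b23⊕b24⊕b25⊕b26⊕b27⊕b28⊕b29⊕b30⊕b31 = 0⊕1⊕0⊕0⊕0⊕1⊕0⊕0⊕1⊕1⊕1⊕1⊕1⊕0⊕0⊕1 = 0
Syndrome (s16...s1) = 01100 → position 12.

01100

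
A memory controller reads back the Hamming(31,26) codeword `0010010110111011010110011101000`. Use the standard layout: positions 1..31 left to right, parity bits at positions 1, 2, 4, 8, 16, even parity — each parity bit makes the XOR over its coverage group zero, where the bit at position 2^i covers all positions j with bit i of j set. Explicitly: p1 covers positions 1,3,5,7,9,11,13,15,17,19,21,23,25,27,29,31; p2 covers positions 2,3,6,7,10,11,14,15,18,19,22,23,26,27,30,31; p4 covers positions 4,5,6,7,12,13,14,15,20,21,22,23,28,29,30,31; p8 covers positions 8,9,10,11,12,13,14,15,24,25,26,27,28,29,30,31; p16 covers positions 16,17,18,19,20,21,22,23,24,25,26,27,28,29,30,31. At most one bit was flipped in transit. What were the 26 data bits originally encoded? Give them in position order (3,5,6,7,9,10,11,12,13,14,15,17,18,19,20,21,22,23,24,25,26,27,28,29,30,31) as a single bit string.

11101011101010110011101000

s1: b1⊕b3⊕b5⊕b7⊕b9⊕b11⊕b13⊕b15⊕b17⊕b19⊕b21⊕b23⊕b25⊕b27⊕b29⊕b31 = 0⊕1⊕0⊕0⊕1⊕1⊕1⊕1⊕0⊕0⊕1⊕0⊕1⊕0⊕0⊕0 = 1
s2: b2⊕b3⊕b6⊕b7⊕b10⊕b11⊕b14⊕b15⊕b18⊕b19⊕b22⊕b23⊕b26⊕b27⊕b30⊕b31 = 0⊕1⊕1⊕0⊕0⊕1⊕0⊕1⊕1⊕0⊕0⊕0⊕1⊕0⊕0⊕0 = 0
s4: b4⊕b5⊕b6⊕b7⊕b12⊕b13⊕b14⊕b15⊕b20⊕b21⊕b22⊕b23⊕b28⊕b29⊕b30⊕b31 = 0⊕0⊕1⊕0⊕1⊕1⊕0⊕1⊕1⊕1⊕0⊕0⊕1⊕0⊕0⊕0 = 1
s8: b8⊕b9⊕b10⊕b11⊕b12⊕b13⊕b14⊕b15⊕b24⊕b25⊕b26⊕b27⊕b28⊕b29⊕b30⊕b31 = 1⊕1⊕0⊕1⊕1⊕1⊕0⊕1⊕1⊕1⊕1⊕0⊕1⊕0⊕0⊕0 = 0
s16: b16⊕b17⊕b18⊕b19⊕b20⊕b21⊕b22⊕b23⊕b24⊕b25⊕b26⊕b27⊕b28⊕b29⊕b30⊕b31 = 1⊕0⊕1⊕0⊕1⊕1⊕0⊕0⊕1⊕1⊕1⊕0⊕1⊕0⊕0⊕0 = 0
Syndrome (s16...s1) = 00101 → position 5.
Flip bit 5: corrected codeword = 0010110110111011010110011101000
Data bits at positions 3,5,6,7,9,10,11,12,13,14,15,17,18,19,20,21,22,23,24,25,26,27,28,29,30,31: 11101011101010110011101000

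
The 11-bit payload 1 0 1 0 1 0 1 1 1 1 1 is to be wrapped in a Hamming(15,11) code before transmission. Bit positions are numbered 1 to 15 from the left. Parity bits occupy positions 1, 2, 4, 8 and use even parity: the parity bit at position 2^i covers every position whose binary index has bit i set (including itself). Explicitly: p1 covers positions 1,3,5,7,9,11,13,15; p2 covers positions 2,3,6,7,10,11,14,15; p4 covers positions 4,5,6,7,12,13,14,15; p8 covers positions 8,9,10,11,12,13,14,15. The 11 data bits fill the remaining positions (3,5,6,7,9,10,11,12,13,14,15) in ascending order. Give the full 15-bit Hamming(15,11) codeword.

Place data bits at non-power-of-two positions: b3=1, b5=0, b6=1, b7=0, b9=1, b10=0, b11=1, b12=1, b13=1, b14=1, b15=1.
p1 = XOR of data positions {3,5,7,9,11,13,15} = 1⊕0⊕0⊕1⊕1⊕1⊕1 = 1
p2 = XOR of data positions {3,6,7,10,11,14,15} = 1⊕1⊕0⊕0⊕1⊕1⊕1 = 1
p4 = XOR of data positions {5,6,7,12,13,14,15} = 0⊕1⊕0⊕1⊕1⊕1⊕1 = 1
p8 = XOR of data positions {9,10,11,12,13,14,15} = 1⊕0⊕1⊕1⊕1⊕1⊕1 = 0
Codeword b1..b15 = 111101001011111

111101001011111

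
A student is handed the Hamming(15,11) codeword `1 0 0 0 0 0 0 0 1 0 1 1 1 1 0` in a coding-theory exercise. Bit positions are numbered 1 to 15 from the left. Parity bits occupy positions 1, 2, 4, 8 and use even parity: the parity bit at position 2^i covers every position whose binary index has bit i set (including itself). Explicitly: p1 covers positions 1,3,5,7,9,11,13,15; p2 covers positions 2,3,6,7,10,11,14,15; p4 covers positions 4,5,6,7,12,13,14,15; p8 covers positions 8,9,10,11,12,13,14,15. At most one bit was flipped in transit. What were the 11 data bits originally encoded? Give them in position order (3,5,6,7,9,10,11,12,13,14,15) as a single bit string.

00001010110

s1: b1⊕b3⊕b5⊕b7⊕b9⊕b11⊕b13⊕b15 = 1⊕0⊕0⊕0⊕1⊕1⊕1⊕0 = 0
s2: b2⊕b3⊕b6⊕b7⊕b10⊕b11⊕b14⊕b15 = 0⊕0⊕0⊕0⊕0⊕1⊕1⊕0 = 0
s4: b4⊕b5⊕b6⊕b7⊕b12⊕b13⊕b14⊕b15 = 0⊕0⊕0⊕0⊕1⊕1⊕1⊕0 = 1
s8: b8⊕b9⊕b10⊕b11⊕b12⊕b13⊕b14⊕b15 = 0⊕1⊕0⊕1⊕1⊕1⊕1⊕0 = 1
Syndrome (s8...s1) = 1100 → position 12.
Flip bit 12: corrected codeword = 100000001010110
Data bits at positions 3,5,6,7,9,10,11,12,13,14,15: 00001010110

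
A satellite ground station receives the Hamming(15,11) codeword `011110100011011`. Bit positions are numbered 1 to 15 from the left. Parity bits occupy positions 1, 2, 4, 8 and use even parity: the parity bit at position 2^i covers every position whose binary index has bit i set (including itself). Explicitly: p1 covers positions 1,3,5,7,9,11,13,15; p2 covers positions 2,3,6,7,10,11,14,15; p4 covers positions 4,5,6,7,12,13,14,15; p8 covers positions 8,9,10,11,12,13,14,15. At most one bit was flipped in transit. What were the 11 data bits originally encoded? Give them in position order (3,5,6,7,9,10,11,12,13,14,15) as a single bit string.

s1: b1⊕b3⊕b5⊕b7⊕b9⊕b11⊕b13⊕b15 = 0⊕1⊕1⊕1⊕0⊕1⊕0⊕1 = 1
s2: b2⊕b3⊕b6⊕b7⊕b10⊕b11⊕b14⊕b15 = 1⊕1⊕0⊕1⊕0⊕1⊕1⊕1 = 0
s4: b4⊕b5⊕b6⊕b7⊕b12⊕b13⊕b14⊕b15 = 1⊕1⊕0⊕1⊕1⊕0⊕1⊕1 = 0
s8: b8⊕b9⊕b10⊕b11⊕b12⊕b13⊕b14⊕b15 = 0⊕0⊕0⊕1⊕1⊕0⊕1⊕1 = 0
Syndrome (s8...s1) = 0001 → position 1.
Flip bit 1: corrected codeword = 111110100011011
Data bits at positions 3,5,6,7,9,10,11,12,13,14,15: 11010011011

11010011011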